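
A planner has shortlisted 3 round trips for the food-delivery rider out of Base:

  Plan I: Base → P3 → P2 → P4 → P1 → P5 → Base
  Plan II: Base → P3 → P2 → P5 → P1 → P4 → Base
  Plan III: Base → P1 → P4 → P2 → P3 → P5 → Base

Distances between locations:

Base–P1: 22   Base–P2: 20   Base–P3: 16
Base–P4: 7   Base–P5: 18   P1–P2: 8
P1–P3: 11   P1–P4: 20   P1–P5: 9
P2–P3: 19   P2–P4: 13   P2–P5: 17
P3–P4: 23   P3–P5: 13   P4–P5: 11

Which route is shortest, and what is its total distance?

Plan I: 16 + 19 + 13 + 20 + 9 + 18 = 95
Plan II: 16 + 19 + 17 + 9 + 20 + 7 = 88
Plan III: 22 + 20 + 13 + 19 + 13 + 18 = 105

Shortest is Plan II, total 88.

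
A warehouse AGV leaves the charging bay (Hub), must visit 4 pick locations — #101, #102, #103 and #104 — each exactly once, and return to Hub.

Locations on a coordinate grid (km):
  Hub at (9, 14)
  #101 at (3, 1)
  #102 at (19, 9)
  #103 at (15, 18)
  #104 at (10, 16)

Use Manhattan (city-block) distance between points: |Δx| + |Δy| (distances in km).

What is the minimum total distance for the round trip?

Hub-#101-#102-#103-#104-Hub: 19+24+13+7+3 = 66
Hub-#101-#102-#104-#103-Hub: 19+24+16+7+10 = 76
Hub-#101-#103-#102-#104-Hub: 19+29+13+16+3 = 80
Hub-#101-#103-#104-#102-Hub: 19+29+7+16+15 = 86
Hub-#101-#104-#102-#103-Hub: 19+22+16+13+10 = 80
Hub-#101-#104-#103-#102-Hub: 19+22+7+13+15 = 76
Hub-#102-#101-#103-#104-Hub: 15+24+29+7+3 = 78
Hub-#102-#101-#104-#103-Hub: 15+24+22+7+10 = 78
Hub-#102-#103-#101-#104-Hub: 15+13+29+22+3 = 82
Hub-#102-#104-#101-#103-Hub: 15+16+22+29+10 = 92
Hub-#103-#101-#102-#104-Hub: 10+29+24+16+3 = 82
Hub-#103-#102-#101-#104-Hub: 10+13+24+22+3 = 72
The minimum is 66.
One optimal route: Hub → #101 → #102 → #103 → #104 → Hub (or its reverse).

Shortest round trip = 66 km.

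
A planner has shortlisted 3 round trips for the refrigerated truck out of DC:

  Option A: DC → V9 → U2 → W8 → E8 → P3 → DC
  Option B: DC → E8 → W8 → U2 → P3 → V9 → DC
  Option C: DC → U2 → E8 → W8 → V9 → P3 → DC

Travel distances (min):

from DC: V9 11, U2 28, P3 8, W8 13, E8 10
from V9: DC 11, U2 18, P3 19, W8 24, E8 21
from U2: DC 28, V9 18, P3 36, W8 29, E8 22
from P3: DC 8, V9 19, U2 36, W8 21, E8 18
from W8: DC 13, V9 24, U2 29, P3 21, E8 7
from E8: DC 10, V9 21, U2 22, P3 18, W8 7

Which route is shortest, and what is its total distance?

Option A: 11 + 18 + 29 + 7 + 18 + 8 = 91
Option B: 10 + 7 + 29 + 36 + 19 + 11 = 112
Option C: 28 + 22 + 7 + 24 + 19 + 8 = 108

91 min — Option A is the shortest.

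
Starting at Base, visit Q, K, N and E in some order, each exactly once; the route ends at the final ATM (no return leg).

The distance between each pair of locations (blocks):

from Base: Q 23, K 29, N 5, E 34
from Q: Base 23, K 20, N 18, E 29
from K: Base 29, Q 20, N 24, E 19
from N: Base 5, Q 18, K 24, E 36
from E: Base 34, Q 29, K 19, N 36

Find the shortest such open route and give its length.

Shortest open route: 62 blocks.

There are 4! = 24 possible orderings.
Base→Q→K→N→E: 23+20+24+36 = 103
Base→Q→K→E→N: 23+20+19+36 = 98
Base→Q→N→K→E: 23+18+24+19 = 84
Base→Q→N→E→K: 23+18+36+19 = 96
Base→Q→E→K→N: 23+29+19+24 = 95
Base→Q→E→N→K: 23+29+36+24 = 112
Base→K→Q→N→E: 29+20+18+36 = 103
Base→K→Q→E→N: 29+20+29+36 = 114
Base→K→N→Q→E: 29+24+18+29 = 100
Base→K→N→E→Q: 29+24+36+29 = 118
Base→K→E→Q→N: 29+19+29+18 = 95
Base→K→E→N→Q: 29+19+36+18 = 102
Base→N→Q→K→E: 5+18+20+19 = 62
Base→N→Q→E→K: 5+18+29+19 = 71
… (10 more)
The minimum is 62.
One shortest path: Base → N → Q → K → E.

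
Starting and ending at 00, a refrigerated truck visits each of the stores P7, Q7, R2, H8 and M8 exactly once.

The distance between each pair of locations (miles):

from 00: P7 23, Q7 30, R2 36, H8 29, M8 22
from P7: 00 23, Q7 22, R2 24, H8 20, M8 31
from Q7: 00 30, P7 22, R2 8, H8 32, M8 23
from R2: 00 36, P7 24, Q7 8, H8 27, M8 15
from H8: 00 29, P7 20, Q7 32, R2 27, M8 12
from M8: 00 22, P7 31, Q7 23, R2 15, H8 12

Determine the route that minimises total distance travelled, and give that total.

Minimum total distance: 108 miles.

00→P7→Q7→R2→H8→M8→00: 23+22+8+27+12+22 = 114
00→P7→Q7→R2→M8→H8→00: 23+22+8+15+12+29 = 109
00→P7→Q7→H8→R2→M8→00: 23+22+32+27+15+22 = 141
00→P7→Q7→H8→M8→R2→00: 23+22+32+12+15+36 = 140
00→P7→Q7→M8→R2→H8→00: 23+22+23+15+27+29 = 139
00→P7→Q7→M8→H8→R2→00: 23+22+23+12+27+36 = 143
00→P7→R2→Q7→H8→M8→00: 23+24+8+32+12+22 = 121
00→P7→R2→Q7→M8→H8→00: 23+24+8+23+12+29 = 119
00→P7→R2→H8→Q7→M8→00: 23+24+27+32+23+22 = 151
00→P7→R2→H8→M8→Q7→00: 23+24+27+12+23+30 = 139
00→P7→R2→M8→Q7→H8→00: 23+24+15+23+32+29 = 146
00→P7→R2→M8→H8→Q7→00: 23+24+15+12+32+30 = 136
00→P7→H8→Q7→R2→M8→00: 23+20+32+8+15+22 = 120
00→P7→H8→Q7→M8→R2→00: 23+20+32+23+15+36 = 149
… (46 more)
00→P7→H8→M8→R2→Q7→00: 23+20+12+15+8+30 = 108  ← best
The minimum is 108.
One optimal route: 00 → P7 → H8 → M8 → R2 → Q7 → 00 (or its reverse).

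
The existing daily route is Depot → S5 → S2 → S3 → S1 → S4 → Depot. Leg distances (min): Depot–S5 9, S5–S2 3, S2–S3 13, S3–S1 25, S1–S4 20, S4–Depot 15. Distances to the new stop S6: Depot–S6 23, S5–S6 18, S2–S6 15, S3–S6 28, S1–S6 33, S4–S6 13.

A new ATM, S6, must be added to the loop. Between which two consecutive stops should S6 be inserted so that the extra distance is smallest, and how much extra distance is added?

+21 min — insert S6 between S4 and Depot.

Insertion cost between consecutive stops i–j is d(i,S6) + d(S6,j) − d(i,j):
  between Depot and S5: 23 + 18 − 9 = 32
  between S5 and S2: 18 + 15 − 3 = 30
  between S2 and S3: 15 + 28 − 13 = 30
  between S3 and S1: 28 + 33 − 25 = 36
  between S1 and S4: 33 + 13 − 20 = 26
  between S4 and Depot: 13 + 23 − 15 = 21
Cheapest insertion is between S4 and Depot, adding 21.
New total = 85 + 21 = 106.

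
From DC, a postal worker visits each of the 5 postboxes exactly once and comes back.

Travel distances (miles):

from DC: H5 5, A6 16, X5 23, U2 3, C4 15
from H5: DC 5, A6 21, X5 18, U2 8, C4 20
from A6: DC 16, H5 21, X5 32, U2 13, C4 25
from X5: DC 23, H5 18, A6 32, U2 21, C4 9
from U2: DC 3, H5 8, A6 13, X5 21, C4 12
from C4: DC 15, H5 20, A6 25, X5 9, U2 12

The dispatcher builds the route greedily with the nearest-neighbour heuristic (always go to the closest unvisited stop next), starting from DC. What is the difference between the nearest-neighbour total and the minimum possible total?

DC: U2=3, H5=5, C4=15, A6=16, X5=23 ⇒ U2
U2: H5=8, C4=12, A6=13, X5=21 ⇒ H5
H5: X5=18, C4=20, A6=21 ⇒ X5
X5: C4=9, A6=32 ⇒ C4
C4: A6=25 ⇒ A6
NN route DC → U2 → H5 → X5 → C4 → A6 → DC costs 79.
Optimal: DC → H5 → X5 → C4 → A6 → U2 → DC costs 73 (by enumerating all 60 distinct tours).
Excess = 79 − 73 = 6.

The nearest-neighbour route is 6 miles longer than optimal.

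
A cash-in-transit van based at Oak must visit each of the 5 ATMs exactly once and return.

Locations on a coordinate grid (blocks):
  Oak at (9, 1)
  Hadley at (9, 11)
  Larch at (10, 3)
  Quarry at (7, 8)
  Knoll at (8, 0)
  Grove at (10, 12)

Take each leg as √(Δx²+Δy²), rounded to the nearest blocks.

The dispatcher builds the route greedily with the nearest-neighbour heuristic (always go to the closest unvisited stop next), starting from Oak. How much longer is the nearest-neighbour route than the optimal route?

Oak: Knoll=1, Larch=2, Quarry=7, Hadley=10, Grove=11 ⇒ Knoll
Knoll: Larch=4, Quarry=8, Hadley=11, Grove=12 ⇒ Larch
Larch: Quarry=6, Hadley=8, Grove=9 ⇒ Quarry
Quarry: Hadley=4, Grove=5 ⇒ Hadley
Hadley: Grove=1 ⇒ Grove
NN route Oak → Knoll → Larch → Quarry → Hadley → Grove → Oak costs 27.
Optimal: Oak → Larch → Hadley → Grove → Quarry → Knoll → Oak costs 25 (by enumerating all 60 distinct tours).
Excess = 27 − 25 = 2.

2 blocks longer than the optimal tour.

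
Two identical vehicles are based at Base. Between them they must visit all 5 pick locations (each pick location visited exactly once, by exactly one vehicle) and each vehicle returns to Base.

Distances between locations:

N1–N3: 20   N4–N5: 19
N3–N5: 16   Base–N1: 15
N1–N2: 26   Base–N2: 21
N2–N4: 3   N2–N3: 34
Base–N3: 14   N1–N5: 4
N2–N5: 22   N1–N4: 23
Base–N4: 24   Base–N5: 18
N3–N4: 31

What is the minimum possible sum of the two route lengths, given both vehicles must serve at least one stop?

There are 2^4 − 1 = 15 ways to divide the 5 stops into two non-empty groups. For each, the best each vehicle can do is its own shortest tour through its group:
  {N1} + {N2, N3, N4, N5}: 30 + 73 = 103
  {N2} + {N1, N3, N4, N5}: 42 + 81 = 123
  {N1, N2} + {N3, N4, N5}: 62 + 73 = 135
  {N3} + {N1, N2, N4, N5}: 28 + 62 = 90
  {N1, N3} + {N2, N4, N5}: 49 + 61 = 110
  {N2, N3} + {N1, N4, N5}: 69 + 62 = 131
  … (15 splits in total)
Best: vehicle 1 Base → N3 → Base = 28; vehicle 2 Base → N1 → N5 → N4 → N2 → Base = 62; combined 90.

Minimum combined distance: 90.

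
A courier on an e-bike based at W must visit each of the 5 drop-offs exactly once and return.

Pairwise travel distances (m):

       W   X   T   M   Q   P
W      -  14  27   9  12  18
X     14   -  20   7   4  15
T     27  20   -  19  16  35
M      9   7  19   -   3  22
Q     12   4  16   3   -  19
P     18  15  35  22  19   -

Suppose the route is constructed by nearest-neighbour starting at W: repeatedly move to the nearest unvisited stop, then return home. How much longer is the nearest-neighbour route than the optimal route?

The nearest-neighbour route is 12 m longer than optimal.

W: M=9, Q=12, X=14, P=18, T=27 ⇒ M
M: Q=3, X=7, T=19, P=22 ⇒ Q
Q: X=4, T=16, P=19 ⇒ X
X: P=15, T=20 ⇒ P
P: T=35 ⇒ T
NN route W → M → Q → X → P → T → W costs 93.
Optimal: W → M → T → Q → X → P → W costs 81 (by enumerating all 60 distinct tours).
Excess = 93 − 81 = 12.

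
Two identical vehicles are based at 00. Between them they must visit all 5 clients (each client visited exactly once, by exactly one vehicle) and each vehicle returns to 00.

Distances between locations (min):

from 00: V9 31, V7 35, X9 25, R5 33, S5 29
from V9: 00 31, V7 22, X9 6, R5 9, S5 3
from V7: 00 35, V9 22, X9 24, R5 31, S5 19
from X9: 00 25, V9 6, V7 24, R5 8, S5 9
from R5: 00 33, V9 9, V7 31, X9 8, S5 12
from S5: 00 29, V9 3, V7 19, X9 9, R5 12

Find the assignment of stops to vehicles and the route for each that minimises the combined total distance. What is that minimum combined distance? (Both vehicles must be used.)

Minimum combined distance: 144 min.

There are 2^4 − 1 = 15 ways to divide the 5 stops into two non-empty groups. For each, the best each vehicle can do is its own shortest tour through its group:
  {V9} + {V7, X9, R5, S5}: 62 + 99 = 161
  {V7} + {V9, X9, R5, S5}: 70 + 74 = 144
  {V9, V7} + {X9, R5, S5}: 88 + 74 = 162
  {X9} + {V9, V7, R5, S5}: 50 + 99 = 149
  {V9, X9} + {V7, R5, S5}: 62 + 99 = 161
  {V7, X9} + {V9, R5, S5}: 84 + 74 = 158
  … (15 splits in total)
Best: vehicle 1 00 → V7 → 00 = 70; vehicle 2 00 → X9 → R5 → V9 → S5 → 00 = 74; combined 144.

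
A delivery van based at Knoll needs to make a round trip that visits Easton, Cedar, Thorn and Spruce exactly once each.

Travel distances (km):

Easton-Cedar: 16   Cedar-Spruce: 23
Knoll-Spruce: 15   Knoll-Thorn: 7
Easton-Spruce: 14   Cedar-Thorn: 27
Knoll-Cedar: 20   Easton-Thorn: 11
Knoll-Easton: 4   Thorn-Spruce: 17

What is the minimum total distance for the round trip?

Shortest round trip = 67 km.

Knoll→Easton→Cedar→Thorn→Spruce→Knoll: 4+16+27+17+15 = 79
Knoll→Easton→Cedar→Spruce→Thorn→Knoll: 4+16+23+17+7 = 67
Knoll→Easton→Thorn→Cedar→Spruce→Knoll: 4+11+27+23+15 = 80
Knoll→Easton→Thorn→Spruce→Cedar→Knoll: 4+11+17+23+20 = 75
Knoll→Easton→Spruce→Cedar→Thorn→Knoll: 4+14+23+27+7 = 75
Knoll→Easton→Spruce→Thorn→Cedar→Knoll: 4+14+17+27+20 = 82
Knoll→Cedar→Easton→Thorn→Spruce→Knoll: 20+16+11+17+15 = 79
Knoll→Cedar→Easton→Spruce→Thorn→Knoll: 20+16+14+17+7 = 74
Knoll→Cedar→Thorn→Easton→Spruce→Knoll: 20+27+11+14+15 = 87
Knoll→Cedar→Spruce→Easton→Thorn→Knoll: 20+23+14+11+7 = 75
Knoll→Thorn→Easton→Cedar→Spruce→Knoll: 7+11+16+23+15 = 72
Knoll→Thorn→Cedar→Easton→Spruce→Knoll: 7+27+16+14+15 = 79
The minimum is 67.
One optimal route: Knoll → Easton → Cedar → Spruce → Thorn → Knoll (or its reverse).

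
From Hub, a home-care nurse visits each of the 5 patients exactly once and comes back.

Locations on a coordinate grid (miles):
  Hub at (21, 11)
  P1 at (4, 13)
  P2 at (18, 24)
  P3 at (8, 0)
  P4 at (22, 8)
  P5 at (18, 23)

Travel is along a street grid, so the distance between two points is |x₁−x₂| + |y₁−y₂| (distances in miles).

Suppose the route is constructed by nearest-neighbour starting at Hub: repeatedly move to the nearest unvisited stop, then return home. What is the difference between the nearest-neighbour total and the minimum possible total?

Excess over optimum: 6 miles.

Hub: P4=4, P5=15, P2=16, P1=19, P3=24 ⇒ P4
P4: P5=19, P2=20, P3=22, P1=23 ⇒ P5
P5: P2=1, P1=24, P3=33 ⇒ P2
P2: P1=25, P3=34 ⇒ P1
P1: P3=17 ⇒ P3
NN route Hub → P4 → P5 → P2 → P1 → P3 → Hub costs 90.
Optimal: Hub → P2 → P5 → P1 → P3 → P4 → Hub costs 84 (by enumerating all 60 distinct tours).
Excess = 90 − 84 = 6.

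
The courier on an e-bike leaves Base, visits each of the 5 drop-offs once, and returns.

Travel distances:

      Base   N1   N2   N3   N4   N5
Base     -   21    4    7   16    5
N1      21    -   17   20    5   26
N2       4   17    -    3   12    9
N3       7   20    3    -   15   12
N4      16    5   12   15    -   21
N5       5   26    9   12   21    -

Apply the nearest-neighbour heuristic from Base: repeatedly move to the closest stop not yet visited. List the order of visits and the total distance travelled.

At Base the remaining stops are N2 4, N5 5, N3 7, N4 16, N1 21; go to N2.
At N2 the remaining stops are N3 3, N5 9, N4 12, N1 17; go to N3.
At N3 the remaining stops are N5 12, N4 15, N1 20; go to N5.
At N5 the remaining stops are N4 21, N1 26; go to N4.
At N4 the remaining stops are N1 5; go to N1.
Return N1→Base: 21.
Total = 4 + 3 + 12 + 21 + 5 + 21 = 66.

Total distance 66 via the nearest-neighbour route Base → N2 → N3 → N5 → N4 → N1 → Base.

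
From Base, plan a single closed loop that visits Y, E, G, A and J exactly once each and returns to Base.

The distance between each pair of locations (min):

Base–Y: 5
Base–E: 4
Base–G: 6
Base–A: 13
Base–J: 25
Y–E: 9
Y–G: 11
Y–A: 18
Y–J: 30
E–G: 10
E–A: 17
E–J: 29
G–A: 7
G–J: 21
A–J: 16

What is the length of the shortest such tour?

Minimum total distance: 72 min.

There are 60 distinct closed tours to check (reversals are equivalent).
Base → Y → E → G → A → J → Base: 5+9+10+7+16+25 = 72
Base → Y → E → G → J → A → Base: 5+9+10+21+16+13 = 74
Base → Y → E → A → G → J → Base: 5+9+17+7+21+25 = 84
Base → Y → E → A → J → G → Base: 5+9+17+16+21+6 = 74
Base → Y → E → J → G → A → Base: 5+9+29+21+7+13 = 84
Base → Y → E → J → A → G → Base: 5+9+29+16+7+6 = 72
Base → Y → G → E → A → J → Base: 5+11+10+17+16+25 = 84
Base → Y → G → E → J → A → Base: 5+11+10+29+16+13 = 84
Base → Y → G → A → E → J → Base: 5+11+7+17+29+25 = 94
Base → Y → G → A → J → E → Base: 5+11+7+16+29+4 = 72
Base → Y → G → J → E → A → Base: 5+11+21+29+17+13 = 96
Base → Y → G → J → A → E → Base: 5+11+21+16+17+4 = 74
Base → Y → A → E → G → J → Base: 5+18+17+10+21+25 = 96
Base → Y → A → E → J → G → Base: 5+18+17+29+21+6 = 96
… (46 more)
The minimum is 72.
One optimal route: Base → Y → E → G → A → J → Base (or its reverse).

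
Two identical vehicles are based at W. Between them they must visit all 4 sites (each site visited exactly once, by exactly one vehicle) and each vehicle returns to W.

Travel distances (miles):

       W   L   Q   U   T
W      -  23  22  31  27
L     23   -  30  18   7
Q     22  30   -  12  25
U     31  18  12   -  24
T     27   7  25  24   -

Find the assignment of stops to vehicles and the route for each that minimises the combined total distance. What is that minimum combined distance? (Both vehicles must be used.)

122 miles — the smallest possible combined total.

Try each way of splitting the stops between the two vehicles (each non-empty) and, for each split, find the best tour for each vehicle:
  {L} + {Q, U, T}: 46 + 85 = 131
  {Q} + {L, U, T}: 44 + 83 = 127
  {L, Q} + {U, T}: 75 + 82 = 157
  {U} + {L, Q, T}: 62 + 77 = 139
  {L, U} + {Q, T}: 72 + 74 = 146
  {Q, U} + {L, T}: 65 + 57 = 122
  … (7 splits in total)
Best: vehicle 1 W → Q → U → W = 65; vehicle 2 W → L → T → W = 57; combined 122.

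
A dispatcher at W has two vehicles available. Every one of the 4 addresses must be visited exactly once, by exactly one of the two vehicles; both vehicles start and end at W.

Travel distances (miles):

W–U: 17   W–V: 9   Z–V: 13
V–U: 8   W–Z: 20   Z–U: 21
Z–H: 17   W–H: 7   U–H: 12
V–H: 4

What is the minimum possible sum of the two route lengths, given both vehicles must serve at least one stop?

72 miles — the smallest possible combined total.

There are 2^3 − 1 = 7 ways to divide the 4 stops into two non-empty groups. For each, the best each vehicle can do is its own shortest tour through its group:
  {Z} + {V, U, H}: 40 + 36 = 76
  {V} + {Z, U, H}: 18 + 60 = 78
  {Z, V} + {U, H}: 42 + 36 = 78
  {U} + {Z, V, H}: 34 + 44 = 78
  {Z, U} + {V, H}: 58 + 20 = 78
  {V, U} + {Z, H}: 34 + 44 = 78
  … (7 splits in total)
  {Z, V, U} + {H}: 58 + 14 = 72  ← best
Best: vehicle 1 W → Z → V → U → W = 58; vehicle 2 W → H → W = 14; combined 72.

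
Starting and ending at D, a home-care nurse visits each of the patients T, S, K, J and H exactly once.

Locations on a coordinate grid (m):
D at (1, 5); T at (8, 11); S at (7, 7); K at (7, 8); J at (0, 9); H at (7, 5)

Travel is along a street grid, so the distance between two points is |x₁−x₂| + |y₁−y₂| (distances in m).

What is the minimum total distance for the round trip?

D - T - S - K - J - H - D: 13+5+1+8+11+6 = 44
D - T - S - K - H - J - D: 13+5+1+3+11+5 = 38
D - T - S - J - K - H - D: 13+5+9+8+3+6 = 44
D - T - S - J - H - K - D: 13+5+9+11+3+9 = 50
D - T - S - H - K - J - D: 13+5+2+3+8+5 = 36
D - T - S - H - J - K - D: 13+5+2+11+8+9 = 48
D - T - K - S - J - H - D: 13+4+1+9+11+6 = 44
D - T - K - S - H - J - D: 13+4+1+2+11+5 = 36
D - T - K - J - S - H - D: 13+4+8+9+2+6 = 42
D - T - K - J - H - S - D: 13+4+8+11+2+8 = 46
D - T - K - H - S - J - D: 13+4+3+2+9+5 = 36
D - T - K - H - J - S - D: 13+4+3+11+9+8 = 48
D - T - J - S - K - H - D: 13+10+9+1+3+6 = 42
D - T - J - S - H - K - D: 13+10+9+2+3+9 = 46
… (46 more)
D - J - T - K - S - H - D: 5+10+4+1+2+6 = 28  ← best
The minimum is 28.
One optimal route: D → J → T → K → S → H → D (or its reverse).

28 m — the shortest possible round trip.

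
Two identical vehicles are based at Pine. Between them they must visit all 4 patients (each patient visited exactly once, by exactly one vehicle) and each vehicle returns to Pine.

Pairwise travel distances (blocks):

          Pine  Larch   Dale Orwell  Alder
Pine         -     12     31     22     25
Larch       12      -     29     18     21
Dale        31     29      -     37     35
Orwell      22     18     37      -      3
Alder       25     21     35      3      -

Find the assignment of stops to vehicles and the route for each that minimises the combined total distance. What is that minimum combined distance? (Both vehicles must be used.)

Minimum combined distance: 115 blocks.

Try each way of splitting the stops between the two vehicles (each non-empty) and, for each split, find the best tour for each vehicle:
  {Larch} + {Dale, Orwell, Alder}: 24 + 91 = 115
  {Dale} + {Larch, Orwell, Alder}: 62 + 58 = 120
  {Larch, Dale} + {Orwell, Alder}: 72 + 50 = 122
  {Orwell} + {Larch, Dale, Alder}: 44 + 99 = 143
  {Larch, Orwell} + {Dale, Alder}: 52 + 91 = 143
  {Dale, Orwell} + {Larch, Alder}: 90 + 58 = 148
  … (7 splits in total)
Best: vehicle 1 Pine → Larch → Pine = 24; vehicle 2 Pine → Dale → Alder → Orwell → Pine = 91; combined 115.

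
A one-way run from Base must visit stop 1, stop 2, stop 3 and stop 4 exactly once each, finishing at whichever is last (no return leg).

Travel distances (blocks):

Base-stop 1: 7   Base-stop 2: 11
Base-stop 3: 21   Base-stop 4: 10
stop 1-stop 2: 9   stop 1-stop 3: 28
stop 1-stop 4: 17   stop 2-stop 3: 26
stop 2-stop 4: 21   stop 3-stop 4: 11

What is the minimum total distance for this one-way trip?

There are 4! = 24 possible orderings.
Base → stop 1 → stop 2 → stop 3 → stop 4: 7+9+26+11 = 53
Base → stop 1 → stop 2 → stop 4 → stop 3: 7+9+21+11 = 48
Base → stop 1 → stop 3 → stop 2 → stop 4: 7+28+26+21 = 82
Base → stop 1 → stop 3 → stop 4 → stop 2: 7+28+11+21 = 67
Base → stop 1 → stop 4 → stop 2 → stop 3: 7+17+21+26 = 71
Base → stop 1 → stop 4 → stop 3 → stop 2: 7+17+11+26 = 61
Base → stop 2 → stop 1 → stop 3 → stop 4: 11+9+28+11 = 59
Base → stop 2 → stop 1 → stop 4 → stop 3: 11+9+17+11 = 48
Base → stop 2 → stop 3 → stop 1 → stop 4: 11+26+28+17 = 82
Base → stop 2 → stop 3 → stop 4 → stop 1: 11+26+11+17 = 65
Base → stop 2 → stop 4 → stop 1 → stop 3: 11+21+17+28 = 77
Base → stop 2 → stop 4 → stop 3 → stop 1: 11+21+11+28 = 71
Base → stop 3 → stop 1 → stop 2 → stop 4: 21+28+9+21 = 79
Base → stop 3 → stop 1 → stop 4 → stop 2: 21+28+17+21 = 87
… (10 more)
The minimum is 48.
One shortest path: Base → stop 1 → stop 2 → stop 4 → stop 3.

48 blocks — the minimum one-way total.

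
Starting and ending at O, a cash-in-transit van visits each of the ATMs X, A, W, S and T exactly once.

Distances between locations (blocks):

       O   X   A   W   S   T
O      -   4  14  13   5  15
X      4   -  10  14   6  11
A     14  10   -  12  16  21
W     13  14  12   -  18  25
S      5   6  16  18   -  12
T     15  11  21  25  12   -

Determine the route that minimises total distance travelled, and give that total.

Shortest round trip = 63 blocks.

With 5 stops there are 5!/2 = 60 distinct round trips (a route and its reverse cost the same).
O → X → A → W → S → T → O: 4+10+12+18+12+15 = 71
O → X → A → W → T → S → O: 4+10+12+25+12+5 = 68
O → X → A → S → W → T → O: 4+10+16+18+25+15 = 88
O → X → A → S → T → W → O: 4+10+16+12+25+13 = 80
O → X → A → T → W → S → O: 4+10+21+25+18+5 = 83
O → X → A → T → S → W → O: 4+10+21+12+18+13 = 78
O → X → W → A → S → T → O: 4+14+12+16+12+15 = 73
O → X → W → A → T → S → O: 4+14+12+21+12+5 = 68
O → X → W → S → A → T → O: 4+14+18+16+21+15 = 88
O → X → W → S → T → A → O: 4+14+18+12+21+14 = 83
O → X → W → T → A → S → O: 4+14+25+21+16+5 = 85
O → X → W → T → S → A → O: 4+14+25+12+16+14 = 85
O → X → S → A → W → T → O: 4+6+16+12+25+15 = 78
O → X → S → A → T → W → O: 4+6+16+21+25+13 = 85
… (46 more)
O → W → A → X → T → S → O: 13+12+10+11+12+5 = 63  ← best
The minimum is 63.
One optimal route: O → W → A → X → T → S → O (or its reverse).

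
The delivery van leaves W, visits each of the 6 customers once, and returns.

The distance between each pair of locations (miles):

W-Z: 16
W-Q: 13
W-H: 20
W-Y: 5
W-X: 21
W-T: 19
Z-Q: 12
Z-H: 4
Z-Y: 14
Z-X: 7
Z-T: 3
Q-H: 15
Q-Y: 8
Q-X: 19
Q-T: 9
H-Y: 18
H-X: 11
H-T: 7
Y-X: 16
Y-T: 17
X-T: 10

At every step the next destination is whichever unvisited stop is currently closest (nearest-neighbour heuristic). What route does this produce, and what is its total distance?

At W the remaining stops are Y 5, Q 13, Z 16, T 19, H 20, X 21; go to Y.
At Y the remaining stops are Q 8, Z 14, X 16, T 17, H 18; go to Q.
At Q the remaining stops are T 9, Z 12, H 15, X 19; go to T.
At T the remaining stops are Z 3, H 7, X 10; go to Z.
At Z the remaining stops are H 4, X 7; go to H.
At H the remaining stops are X 11; go to X.
Return X→W: 21.
Total = 5 + 8 + 9 + 3 + 4 + 11 + 21 = 61.

61 miles along W → Y → Q → T → Z → H → X → W.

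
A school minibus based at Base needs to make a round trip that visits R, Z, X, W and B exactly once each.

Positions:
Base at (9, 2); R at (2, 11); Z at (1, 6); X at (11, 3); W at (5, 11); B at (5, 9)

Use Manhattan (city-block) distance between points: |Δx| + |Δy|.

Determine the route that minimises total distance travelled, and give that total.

With 5 stops there are 5!/2 = 60 distinct round trips (a route and its reverse cost the same).
Base - R - Z - X - W - B - Base: 16+6+13+14+2+11 = 62
Base - R - Z - X - B - W - Base: 16+6+13+12+2+13 = 62
Base - R - Z - W - X - B - Base: 16+6+9+14+12+11 = 68
Base - R - Z - W - B - X - Base: 16+6+9+2+12+3 = 48
Base - R - Z - B - X - W - Base: 16+6+7+12+14+13 = 68
Base - R - Z - B - W - X - Base: 16+6+7+2+14+3 = 48
Base - R - X - Z - W - B - Base: 16+17+13+9+2+11 = 68
Base - R - X - Z - B - W - Base: 16+17+13+7+2+13 = 68
Base - R - X - W - Z - B - Base: 16+17+14+9+7+11 = 74
Base - R - X - W - B - Z - Base: 16+17+14+2+7+12 = 68
Base - R - X - B - Z - W - Base: 16+17+12+7+9+13 = 74
Base - R - X - B - W - Z - Base: 16+17+12+2+9+12 = 68
Base - R - W - Z - X - B - Base: 16+3+9+13+12+11 = 64
Base - R - W - Z - B - X - Base: 16+3+9+7+12+3 = 50
… (46 more)
Base - Z - R - W - B - X - Base: 12+6+3+2+12+3 = 38  ← best
The minimum is 38.
One optimal route: Base → Z → R → W → B → X → Base (or its reverse).

Shortest round trip = 38.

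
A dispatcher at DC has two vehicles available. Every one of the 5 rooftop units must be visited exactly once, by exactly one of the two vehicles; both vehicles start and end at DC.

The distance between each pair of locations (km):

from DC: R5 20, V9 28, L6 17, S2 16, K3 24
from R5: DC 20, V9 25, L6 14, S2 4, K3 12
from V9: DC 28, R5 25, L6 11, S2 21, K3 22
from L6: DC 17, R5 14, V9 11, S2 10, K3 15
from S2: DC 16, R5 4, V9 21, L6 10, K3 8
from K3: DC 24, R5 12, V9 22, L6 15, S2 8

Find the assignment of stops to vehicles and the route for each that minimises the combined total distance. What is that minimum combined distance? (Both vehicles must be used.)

112 km — the smallest possible combined total.

There are 2^4 − 1 = 15 ways to divide the 5 stops into two non-empty groups. For each, the best each vehicle can do is its own shortest tour through its group:
  {R5} + {V9, L6, S2, K3}: 40 + 74 = 114
  {V9} + {R5, L6, S2, K3}: 56 + 64 = 120
  {R5, V9} + {L6, S2, K3}: 73 + 56 = 129
  {L6} + {R5, V9, S2, K3}: 34 + 82 = 116
  {R5, L6} + {V9, S2, K3}: 51 + 74 = 125
  {V9, L6} + {R5, S2, K3}: 56 + 56 = 112
  … (15 splits in total)
Best: vehicle 1 DC → V9 → L6 → DC = 56; vehicle 2 DC → R5 → S2 → K3 → DC = 56; combined 112.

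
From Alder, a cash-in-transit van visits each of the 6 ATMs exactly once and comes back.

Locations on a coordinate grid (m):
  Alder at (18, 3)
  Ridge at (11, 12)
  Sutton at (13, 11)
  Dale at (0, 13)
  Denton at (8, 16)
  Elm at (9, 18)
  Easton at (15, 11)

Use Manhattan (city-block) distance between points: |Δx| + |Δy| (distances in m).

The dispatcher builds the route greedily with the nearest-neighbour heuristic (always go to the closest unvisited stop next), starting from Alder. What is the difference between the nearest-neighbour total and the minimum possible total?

2 m longer than the optimal tour.

From Alder: Easton=11, Sutton=13, Ridge=16, Denton=23, Elm=24, Dale=28 → choose Easton (11).
From Easton: Sutton=2, Ridge=5, Denton=12, Elm=13, Dale=17 → choose Sutton (2).
From Sutton: Ridge=3, Denton=10, Elm=11, Dale=15 → choose Ridge (3).
From Ridge: Denton=7, Elm=8, Dale=12 → choose Denton (7).
From Denton: Elm=3, Dale=11 → choose Elm (3).
From Elm: Dale=14 → choose Dale (14).
NN route Alder → Easton → Sutton → Ridge → Denton → Elm → Dale → Alder costs 68.
Optimal: Alder → Ridge → Dale → Denton → Elm → Sutton → Easton → Alder costs 66 (by enumerating all 360 distinct tours).
Excess = 68 − 66 = 2.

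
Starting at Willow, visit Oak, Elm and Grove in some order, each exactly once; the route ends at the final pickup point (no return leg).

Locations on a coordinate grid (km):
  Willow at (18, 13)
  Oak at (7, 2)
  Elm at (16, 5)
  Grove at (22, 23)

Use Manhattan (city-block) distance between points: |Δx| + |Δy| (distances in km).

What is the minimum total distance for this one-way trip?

Shortest open route: 50 km.

There are 3! = 6 possible orderings.
Willow - Oak - Elm - Grove: 22+12+24 = 58
Willow - Oak - Grove - Elm: 22+36+24 = 82
Willow - Elm - Oak - Grove: 10+12+36 = 58
Willow - Elm - Grove - Oak: 10+24+36 = 70
Willow - Grove - Oak - Elm: 14+36+12 = 62
Willow - Grove - Elm - Oak: 14+24+12 = 50
The minimum is 50.
One shortest path: Willow → Grove → Elm → Oak.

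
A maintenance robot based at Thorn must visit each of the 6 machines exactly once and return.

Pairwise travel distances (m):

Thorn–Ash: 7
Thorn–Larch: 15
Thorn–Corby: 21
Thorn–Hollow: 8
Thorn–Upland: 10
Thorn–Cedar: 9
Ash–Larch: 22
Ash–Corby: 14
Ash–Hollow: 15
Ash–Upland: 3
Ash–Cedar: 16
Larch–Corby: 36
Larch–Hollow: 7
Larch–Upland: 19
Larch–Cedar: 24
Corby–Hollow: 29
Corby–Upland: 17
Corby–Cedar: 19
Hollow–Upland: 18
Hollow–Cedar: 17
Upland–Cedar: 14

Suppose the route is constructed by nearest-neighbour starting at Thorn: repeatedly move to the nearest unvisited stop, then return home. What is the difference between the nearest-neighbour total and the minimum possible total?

Thorn: Ash=7, Hollow=8, Cedar=9, Upland=10, Larch=15, Corby=21 ⇒ Ash
Ash: Upland=3, Corby=14, Hollow=15, Cedar=16, Larch=22 ⇒ Upland
Upland: Cedar=14, Corby=17, Hollow=18, Larch=19 ⇒ Cedar
Cedar: Hollow=17, Corby=19, Larch=24 ⇒ Hollow
Hollow: Larch=7, Corby=29 ⇒ Larch
Larch: Corby=36 ⇒ Corby
NN route Thorn → Ash → Upland → Cedar → Hollow → Larch → Corby → Thorn costs 105.
Optimal: Thorn → Hollow → Larch → Upland → Ash → Corby → Cedar → Thorn costs 79 (by enumerating all 360 distinct tours).
Excess = 105 − 79 = 26.

26 m longer than the optimal tour.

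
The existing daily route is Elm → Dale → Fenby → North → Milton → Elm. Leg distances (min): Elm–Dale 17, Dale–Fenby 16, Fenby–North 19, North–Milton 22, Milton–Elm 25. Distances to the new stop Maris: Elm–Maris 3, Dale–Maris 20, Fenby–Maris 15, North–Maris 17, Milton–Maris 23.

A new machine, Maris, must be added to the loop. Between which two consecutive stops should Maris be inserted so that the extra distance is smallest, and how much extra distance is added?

+1 min — insert Maris between Milton and Elm.

Insertion cost between consecutive stops i–j is d(i,Maris) + d(Maris,j) − d(i,j):
  between Elm and Dale: 3 + 20 − 17 = 6
  between Dale and Fenby: 20 + 15 − 16 = 19
  between Fenby and North: 15 + 17 − 19 = 13
  between North and Milton: 17 + 23 − 22 = 18
  between Milton and Elm: 23 + 3 − 25 = 1
Cheapest insertion is between Milton and Elm, adding 1.
New total = 99 + 1 = 100.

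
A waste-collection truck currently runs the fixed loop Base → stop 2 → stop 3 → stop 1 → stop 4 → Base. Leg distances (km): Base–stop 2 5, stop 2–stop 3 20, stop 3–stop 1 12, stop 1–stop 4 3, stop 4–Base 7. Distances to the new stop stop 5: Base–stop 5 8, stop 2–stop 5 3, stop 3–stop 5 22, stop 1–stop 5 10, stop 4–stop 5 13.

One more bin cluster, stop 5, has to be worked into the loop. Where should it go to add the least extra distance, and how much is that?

Insertion cost between consecutive stops i–j is d(i,stop 5) + d(stop 5,j) − d(i,j):
  between Base and stop 2: 8 + 3 − 5 = 6
  between stop 2 and stop 3: 3 + 22 − 20 = 5
  between stop 3 and stop 1: 22 + 10 − 12 = 20
  between stop 1 and stop 4: 10 + 13 − 3 = 20
  between stop 4 and Base: 13 + 8 − 7 = 14
Cheapest insertion is between stop 2 and stop 3, adding 5.
New total = 47 + 5 = 52.

Adding 5 km by placing stop 5 on the stop 2–stop 3 leg.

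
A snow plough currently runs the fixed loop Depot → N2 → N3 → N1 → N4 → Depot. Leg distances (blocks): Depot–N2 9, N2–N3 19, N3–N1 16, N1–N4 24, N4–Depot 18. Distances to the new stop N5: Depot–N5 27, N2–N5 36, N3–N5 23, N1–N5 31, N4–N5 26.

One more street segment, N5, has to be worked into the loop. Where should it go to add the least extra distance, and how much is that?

Adding 33 blocks by placing N5 on the N1–N4 leg.

Insertion cost between consecutive stops i–j is d(i,N5) + d(N5,j) − d(i,j):
  between Depot and N2: 27 + 36 − 9 = 54
  between N2 and N3: 36 + 23 − 19 = 40
  between N3 and N1: 23 + 31 − 16 = 38
  between N1 and N4: 31 + 26 − 24 = 33
  between N4 and Depot: 26 + 27 − 18 = 35
Cheapest insertion is between N1 and N4, adding 33.
New total = 86 + 33 = 119.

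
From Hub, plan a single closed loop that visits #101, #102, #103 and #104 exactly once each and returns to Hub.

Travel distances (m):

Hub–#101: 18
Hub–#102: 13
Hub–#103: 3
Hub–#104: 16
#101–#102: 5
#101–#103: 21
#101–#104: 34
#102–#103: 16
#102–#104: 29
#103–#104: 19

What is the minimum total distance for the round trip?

With 4 stops there are 4!/2 = 12 distinct round trips (a route and its reverse cost the same).
Hub→#101→#102→#103→#104→Hub: 18+5+16+19+16 = 74
Hub→#101→#102→#104→#103→Hub: 18+5+29+19+3 = 74
Hub→#101→#103→#102→#104→Hub: 18+21+16+29+16 = 100
Hub→#101→#103→#104→#102→Hub: 18+21+19+29+13 = 100
Hub→#101→#104→#102→#103→Hub: 18+34+29+16+3 = 100
Hub→#101→#104→#103→#102→Hub: 18+34+19+16+13 = 100
Hub→#102→#101→#103→#104→Hub: 13+5+21+19+16 = 74
Hub→#102→#101→#104→#103→Hub: 13+5+34+19+3 = 74
Hub→#102→#103→#101→#104→Hub: 13+16+21+34+16 = 100
Hub→#102→#104→#101→#103→Hub: 13+29+34+21+3 = 100
Hub→#103→#101→#102→#104→Hub: 3+21+5+29+16 = 74
Hub→#103→#102→#101→#104→Hub: 3+16+5+34+16 = 74
The minimum is 74.
One optimal route: Hub → #101 → #102 → #103 → #104 → Hub (or its reverse).

74 m — the shortest possible round trip.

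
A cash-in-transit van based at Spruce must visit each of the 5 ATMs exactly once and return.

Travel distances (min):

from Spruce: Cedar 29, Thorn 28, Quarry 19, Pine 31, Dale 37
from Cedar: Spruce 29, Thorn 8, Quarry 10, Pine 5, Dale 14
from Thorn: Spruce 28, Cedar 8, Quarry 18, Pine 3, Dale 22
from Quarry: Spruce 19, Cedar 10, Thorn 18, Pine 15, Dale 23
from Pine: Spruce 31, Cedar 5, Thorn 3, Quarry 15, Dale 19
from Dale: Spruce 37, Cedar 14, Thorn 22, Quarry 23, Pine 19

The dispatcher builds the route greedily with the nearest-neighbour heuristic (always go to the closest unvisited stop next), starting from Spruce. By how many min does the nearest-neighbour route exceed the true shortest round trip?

Spruce: Quarry=19, Thorn=28, Cedar=29, Pine=31, Dale=37 ⇒ Quarry
Quarry: Cedar=10, Pine=15, Thorn=18, Dale=23 ⇒ Cedar
Cedar: Pine=5, Thorn=8, Dale=14 ⇒ Pine
Pine: Thorn=3, Dale=19 ⇒ Thorn
Thorn: Dale=22 ⇒ Dale
NN route Spruce → Quarry → Cedar → Pine → Thorn → Dale → Spruce costs 96.
Optimal: Spruce → Thorn → Pine → Cedar → Dale → Quarry → Spruce costs 92 (by enumerating all 60 distinct tours).
Excess = 96 − 92 = 4.

4 min longer than the optimal tour.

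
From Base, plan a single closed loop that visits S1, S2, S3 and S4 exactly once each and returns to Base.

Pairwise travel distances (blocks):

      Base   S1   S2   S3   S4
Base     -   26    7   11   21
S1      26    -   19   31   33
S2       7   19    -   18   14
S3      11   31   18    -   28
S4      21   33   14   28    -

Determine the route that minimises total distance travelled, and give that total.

Minimum total distance: 96 blocks.

There are 12 distinct closed tours to check (reversals are equivalent).
Base-S1-S2-S3-S4-Base: 26+19+18+28+21 = 112
Base-S1-S2-S4-S3-Base: 26+19+14+28+11 = 98
Base-S1-S3-S2-S4-Base: 26+31+18+14+21 = 110
Base-S1-S3-S4-S2-Base: 26+31+28+14+7 = 106
Base-S1-S4-S2-S3-Base: 26+33+14+18+11 = 102
Base-S1-S4-S3-S2-Base: 26+33+28+18+7 = 112
Base-S2-S1-S3-S4-Base: 7+19+31+28+21 = 106
Base-S2-S1-S4-S3-Base: 7+19+33+28+11 = 98
Base-S2-S3-S1-S4-Base: 7+18+31+33+21 = 110
Base-S2-S4-S1-S3-Base: 7+14+33+31+11 = 96
Base-S3-S1-S2-S4-Base: 11+31+19+14+21 = 96
Base-S3-S2-S1-S4-Base: 11+18+19+33+21 = 102
The minimum is 96.
One optimal route: Base → S2 → S4 → S1 → S3 → Base (or its reverse).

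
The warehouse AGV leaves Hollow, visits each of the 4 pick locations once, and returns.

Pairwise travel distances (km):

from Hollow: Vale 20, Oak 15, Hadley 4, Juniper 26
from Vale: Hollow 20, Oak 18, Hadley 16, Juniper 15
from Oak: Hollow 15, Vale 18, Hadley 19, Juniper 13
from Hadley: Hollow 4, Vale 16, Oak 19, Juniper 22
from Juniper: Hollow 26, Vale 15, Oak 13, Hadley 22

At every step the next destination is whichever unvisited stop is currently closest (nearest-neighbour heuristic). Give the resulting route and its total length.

From Hollow: distances to unvisited — Hadley=4, Oak=15, Vale=20, Juniper=26. Nearest is Hadley (4).
From Hadley: distances to unvisited — Vale=16, Oak=19, Juniper=22. Nearest is Vale (16).
From Vale: distances to unvisited — Juniper=15, Oak=18. Nearest is Juniper (15).
From Juniper: distances to unvisited — Oak=13. Nearest is Oak (13).
Return Oak→Hollow: 15.
Total = 4 + 16 + 15 + 13 + 15 = 63.

Total distance 63 km via the nearest-neighbour route Hollow → Hadley → Vale → Juniper → Oak → Hollow.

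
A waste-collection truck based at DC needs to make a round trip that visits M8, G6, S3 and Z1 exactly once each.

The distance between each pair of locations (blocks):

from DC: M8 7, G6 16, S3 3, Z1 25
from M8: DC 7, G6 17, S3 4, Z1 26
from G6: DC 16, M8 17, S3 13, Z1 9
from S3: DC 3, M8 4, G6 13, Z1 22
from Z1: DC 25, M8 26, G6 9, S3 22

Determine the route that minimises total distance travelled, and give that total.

58 blocks — the shortest possible round trip.

With 4 stops there are 4!/2 = 12 distinct round trips (a route and its reverse cost the same).
DC-M8-G6-S3-Z1-DC: 7+17+13+22+25 = 84
DC-M8-G6-Z1-S3-DC: 7+17+9+22+3 = 58
DC-M8-S3-G6-Z1-DC: 7+4+13+9+25 = 58
DC-M8-S3-Z1-G6-DC: 7+4+22+9+16 = 58
DC-M8-Z1-G6-S3-DC: 7+26+9+13+3 = 58
DC-M8-Z1-S3-G6-DC: 7+26+22+13+16 = 84
DC-G6-M8-S3-Z1-DC: 16+17+4+22+25 = 84
DC-G6-M8-Z1-S3-DC: 16+17+26+22+3 = 84
DC-G6-S3-M8-Z1-DC: 16+13+4+26+25 = 84
DC-G6-Z1-M8-S3-DC: 16+9+26+4+3 = 58
DC-S3-M8-G6-Z1-DC: 3+4+17+9+25 = 58
DC-S3-G6-M8-Z1-DC: 3+13+17+26+25 = 84
The minimum is 58.
One optimal route: DC → M8 → G6 → Z1 → S3 → DC (or its reverse).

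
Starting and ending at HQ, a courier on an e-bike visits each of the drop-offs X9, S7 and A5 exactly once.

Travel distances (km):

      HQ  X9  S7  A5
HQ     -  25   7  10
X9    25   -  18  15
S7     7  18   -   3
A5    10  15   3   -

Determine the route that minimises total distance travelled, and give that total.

There are 3 distinct closed tours to check (reversals are equivalent).
HQ-X9-S7-A5-HQ: 25+18+3+10 = 56
HQ-X9-A5-S7-HQ: 25+15+3+7 = 50
HQ-S7-X9-A5-HQ: 7+18+15+10 = 50
The minimum is 50.
One optimal route: HQ → X9 → A5 → S7 → HQ (or its reverse).

Minimum total distance: 50 km.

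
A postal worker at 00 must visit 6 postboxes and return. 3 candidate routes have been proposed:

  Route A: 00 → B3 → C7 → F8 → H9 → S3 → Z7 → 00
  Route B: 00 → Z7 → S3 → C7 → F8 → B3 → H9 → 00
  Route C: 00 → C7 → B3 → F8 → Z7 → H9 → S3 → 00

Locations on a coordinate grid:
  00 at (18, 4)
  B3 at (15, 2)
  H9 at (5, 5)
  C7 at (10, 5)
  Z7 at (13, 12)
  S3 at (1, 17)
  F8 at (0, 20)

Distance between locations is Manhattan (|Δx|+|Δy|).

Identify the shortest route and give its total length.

Route A: 5 + 8 + 25 + 20 + 16 + 17 + 13 = 104
Route B: 13 + 17 + 21 + 25 + 33 + 13 + 14 = 136
Route C: 9 + 8 + 33 + 21 + 15 + 16 + 30 = 132

104 — Route A is the shortest.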